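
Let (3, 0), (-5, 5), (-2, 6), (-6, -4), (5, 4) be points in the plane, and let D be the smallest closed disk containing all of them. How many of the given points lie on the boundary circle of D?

The farthest pair is (-6, -4)–(5, 4) with squared distance 185. The circle on this segment as diameter has centre (-0.5, 0) and r² = 185/4 = 46.25.
Check (3, 0): distance² to centre = 12.25 ≤ 46.25, so it lies inside.
All remaining points lie in this disk, and no smaller disk contains both endpoints, so this is the minimum enclosing circle.
The points at distance exactly r from the centre are (-6, -4), (5, 4) — 2 points.

2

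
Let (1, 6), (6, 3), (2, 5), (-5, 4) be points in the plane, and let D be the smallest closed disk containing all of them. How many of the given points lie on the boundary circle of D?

A smallest enclosing disk is always determined by at most three of the input points on its boundary.
The farthest pair is (6, 3)–(-5, 4) with squared distance 122. The circle on this segment as diameter has centre (0.5, 3.5) and r² = 122/4 = 30.5.
Check (1, 6): distance² to centre = 6.5 ≤ 30.5, so it lies inside.
All remaining points lie in this disk, and no smaller disk contains both endpoints, so this is the minimum enclosing circle.
The points at distance exactly r from the centre are (6, 3), (-5, 4) — 2 points.

2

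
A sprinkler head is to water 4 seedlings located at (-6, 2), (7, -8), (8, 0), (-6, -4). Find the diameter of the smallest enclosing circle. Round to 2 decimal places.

16.40

The minimum enclosing circle of a finite set is fixed by two of the points (as a diameter) or three (as a circumcircle).
The farthest pair is (-6, 2)–(7, -8) with squared distance 269. The circle on this segment as diameter has centre (0.5, -3) and r² = 269/4 = 67.25.
Check (8, 0): distance² to centre = 65.25 ≤ 67.25, so it lies inside.
All remaining points lie in this disk, and no smaller disk contains both endpoints, so this is the minimum enclosing circle.
Diameter = 2r = 2√(67.25) ≈ 16.40.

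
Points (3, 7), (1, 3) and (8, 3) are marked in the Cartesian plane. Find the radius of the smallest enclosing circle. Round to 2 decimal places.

Call the three points A, B, C in the order given.
Side lengths²: AB² = 20, AC² = 41, BC² = 49.
Since BC² = 49 < 41 + 20 = 61, the triangle is acute, so the smallest enclosing circle is the circumcircle.
Circumcentre = (4.5, 3.75), r² = 12.8125.
r = √(12.8125) ≈ 3.58.

3.58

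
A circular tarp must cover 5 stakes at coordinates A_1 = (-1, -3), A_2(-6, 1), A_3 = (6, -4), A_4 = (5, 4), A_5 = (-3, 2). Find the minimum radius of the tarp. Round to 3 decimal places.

6.566

A smallest enclosing disk is always determined by at most three of the input points on its boundary.
The minimum enclosing circle is determined by three boundary points: A_2, A_3, A_4.
Their circumcentre is (5/14, -9/14) with r² = 4225/98.
The farthest remaining point A_5 is at distance² 1789/98 ≤ 4225/98.
r = √(4225/98) ≈ 6.566.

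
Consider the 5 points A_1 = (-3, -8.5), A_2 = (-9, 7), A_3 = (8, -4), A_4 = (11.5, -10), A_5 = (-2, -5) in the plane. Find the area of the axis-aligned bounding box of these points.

348.5

x ranges over [-9, 11.5], width 20.5.
y ranges over [-10, 7], height 17.
Area = 20.5 × 17 = 348.5.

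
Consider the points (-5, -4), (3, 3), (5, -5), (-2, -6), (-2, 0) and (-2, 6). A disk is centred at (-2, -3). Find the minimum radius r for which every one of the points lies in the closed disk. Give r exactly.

The required radius is the distance from (-2, -3) to the farthest point.
Squared distances: 10, 61, 53, 9, 9, 81.
Maximum is 81, attained at (-2, 6).
r = √81 = 9.

9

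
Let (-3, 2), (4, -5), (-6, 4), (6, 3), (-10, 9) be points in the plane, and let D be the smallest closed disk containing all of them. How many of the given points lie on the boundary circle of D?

The farthest pair is (4, -5)–(-10, 9) with squared distance 392. The circle on this segment as diameter has centre (-3, 2) and r² = 392/4 = 98.
Check (-3, 2): distance² to centre = 0 ≤ 98, so it lies inside.
All remaining points lie in this disk, and no smaller disk contains both endpoints, so this is the minimum enclosing circle.
The points at distance exactly r from the centre are (4, -5), (-10, 9) — 2 points.

2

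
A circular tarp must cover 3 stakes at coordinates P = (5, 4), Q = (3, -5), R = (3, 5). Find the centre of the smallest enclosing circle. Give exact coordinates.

Side lengths²: PQ² = 85, PR² = 5, QR² = 100.
Since QR² = 100 ≥ 85 + 5 = 90, the angle opposite QR is not acute, so the smallest enclosing circle has QR as diameter.
Centre = midpoint of QR = (3, 0), r² = 100/4 = 25.
Centre = (3, 0).

(3, 0)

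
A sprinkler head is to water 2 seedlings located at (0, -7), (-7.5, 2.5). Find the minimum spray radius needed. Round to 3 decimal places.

6.052

The smallest circle enclosing two points has them as diameter endpoints.
Centre = midpoint = (-3.75, -2.25); r² = |(0, -7)−(-7.5, 2.5)|²/4 = 146.5/4 = 36.625.
r = √(36.625) ≈ 6.052.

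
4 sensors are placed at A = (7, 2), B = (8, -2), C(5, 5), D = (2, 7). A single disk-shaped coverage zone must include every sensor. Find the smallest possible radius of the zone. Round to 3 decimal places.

5.408

A smallest enclosing disk is always determined by at most three of the input points on its boundary.
The farthest pair is B–D with squared distance 117. The circle on this segment as diameter has centre (5, 2.5) and r² = 117/4 = 29.25.
Check A: distance² to centre = 4.25 ≤ 29.25, so it lies inside.
All remaining points lie in this disk, and no smaller disk contains both endpoints, so this is the minimum enclosing circle.
r = √(29.25) ≈ 5.408.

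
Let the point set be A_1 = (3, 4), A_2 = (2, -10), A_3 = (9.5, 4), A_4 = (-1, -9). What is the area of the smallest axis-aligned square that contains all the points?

196

The bounding box has width 10.5 and height 14.
An axis-aligned square enclosing the set must have side ≥ max(width, height).
So the minimum side is max(10.5, 14) = 14.
Area = 14² = 196.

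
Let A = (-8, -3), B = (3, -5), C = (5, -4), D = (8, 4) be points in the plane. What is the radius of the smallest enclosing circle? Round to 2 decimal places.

8.73

The minimum enclosing circle of a finite set is fixed by two of the points (as a diameter) or three (as a circumcircle).
The farthest pair is A–D with squared distance 305. The circle on this segment as diameter has centre (0, 0.5) and r² = 305/4 = 76.25.
Check B: distance² to centre = 39.25 ≤ 76.25, so it lies inside.
All remaining points lie in this disk, and no smaller disk contains both endpoints, so this is the minimum enclosing circle.
r = √(76.25) ≈ 8.73.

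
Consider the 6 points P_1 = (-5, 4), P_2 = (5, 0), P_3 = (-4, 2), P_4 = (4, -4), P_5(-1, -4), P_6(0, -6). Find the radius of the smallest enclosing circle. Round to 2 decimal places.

6.02

The minimum enclosing circle of a finite set is fixed by two of the points (as a diameter) or three (as a circumcircle).
The farthest pair is P_1–P_4 with squared distance 145. The circle on this segment as diameter has centre (-0.5, 0) and r² = 145/4 = 36.25.
Check P_2: distance² to centre = 30.25 ≤ 36.25, so it lies inside.
All remaining points lie in this disk, and no smaller disk contains both endpoints, so this is the minimum enclosing circle.
r = √(36.25) ≈ 6.02.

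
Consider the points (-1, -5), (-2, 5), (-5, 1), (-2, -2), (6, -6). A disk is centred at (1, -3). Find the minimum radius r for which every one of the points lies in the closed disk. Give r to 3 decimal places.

8.544

The required radius is the distance from (1, -3) to the farthest point.
Squared distances: 8, 73, 52, 10, 34.
Maximum is 73, attained at (-2, 5).
r = √73 ≈ 8.544.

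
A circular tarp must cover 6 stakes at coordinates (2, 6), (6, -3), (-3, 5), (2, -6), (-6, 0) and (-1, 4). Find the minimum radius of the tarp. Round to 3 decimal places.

6.345

By Welzl's lemma the MEC is supported by two points (diametrically opposite) or three points (on a circumcircle).
The minimum enclosing circle is determined by three boundary points: (2, 6), (6, -3), (-6, 0).
Their circumcentre is (0.34375, -0.125) with r² = 40.2587890625.
The farthest remaining point (-3, 5) is at distance² 37.4462890625 ≤ 40.2587890625.
r = √(40.2587890625) ≈ 6.345.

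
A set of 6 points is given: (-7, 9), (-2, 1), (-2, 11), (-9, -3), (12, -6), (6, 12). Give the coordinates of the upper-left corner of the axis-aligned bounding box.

(-9, 12)

x-range [-9, 12], y-range [-6, 12].
The upper-left corner is (-9, 12).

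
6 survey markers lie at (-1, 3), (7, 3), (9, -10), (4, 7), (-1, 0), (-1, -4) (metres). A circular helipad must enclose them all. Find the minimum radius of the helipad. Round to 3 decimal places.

8.860

By Welzl's lemma the MEC is supported by two points (diametrically opposite) or three points (on a circumcircle).
The farthest pair is (9, -10)–(4, 7) with squared distance 314. The circle on this segment as diameter has centre (6.5, -1.5) and r² = 314/4 = 78.5.
Check (-1, 3): distance² to centre = 76.5 ≤ 78.5, so it lies inside.
All remaining points lie in this disk, and no smaller disk contains both endpoints, so this is the minimum enclosing circle.
r = √(78.5) ≈ 8.860.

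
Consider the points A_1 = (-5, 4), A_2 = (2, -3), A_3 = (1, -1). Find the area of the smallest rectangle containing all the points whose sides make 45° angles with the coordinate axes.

7

In coordinates u = x + y, v = x − y the rectangle is axis-aligned; the map (x,y)→(u,v) scales areas by 2.
u-values: -1, -1, 0; range = 0 − (-1) = 1.
v-values: -9, 5, 2; range = 5 − (-9) = 14.
Area = (1 × 14) / 2 = 7.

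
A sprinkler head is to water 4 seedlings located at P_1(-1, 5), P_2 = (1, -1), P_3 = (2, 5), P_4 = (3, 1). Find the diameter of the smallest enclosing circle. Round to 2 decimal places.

6.41

The minimum enclosing circle is determined by three boundary points: P_1, P_2, P_3.
Their circumcentre is (0.5, 13/6) with r² = 185/18.
The farthest remaining point P_4 is at distance² 137/18 ≤ 185/18.
Diameter = 2r = 2√(185/18) ≈ 6.41.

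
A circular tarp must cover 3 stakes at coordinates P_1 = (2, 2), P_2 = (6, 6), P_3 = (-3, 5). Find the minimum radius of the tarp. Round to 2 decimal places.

4.53

Side lengths²: P_1P_2² = 32, P_1P_3² = 34, P_2P_3² = 82.
Since P_2P_3² = 82 ≥ 34 + 32 = 66, the angle opposite P_2P_3 is not acute, so the smallest enclosing circle has P_2P_3 as diameter.
Centre = midpoint of P_2P_3 = (1.5, 5.5), r² = 82/4 = 20.5.
r = √(20.5) ≈ 4.53.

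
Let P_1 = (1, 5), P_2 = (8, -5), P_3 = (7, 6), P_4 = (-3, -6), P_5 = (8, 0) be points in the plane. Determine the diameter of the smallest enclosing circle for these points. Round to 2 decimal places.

A smallest enclosing disk is always determined by at most three of the input points on its boundary.
The farthest pair is P_3–P_4 with squared distance 244. The circle on this segment as diameter has centre (2, 0) and r² = 244/4 = 61.
Check P_1: distance² to centre = 26 ≤ 61, so it lies inside.
All remaining points lie in this disk, and no smaller disk contains both endpoints, so this is the minimum enclosing circle.
Diameter = 2r = 2√61 ≈ 15.62.

15.62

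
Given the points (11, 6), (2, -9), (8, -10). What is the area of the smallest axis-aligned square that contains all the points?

The bounding box has width 9 and height 16.
An axis-aligned square enclosing the set must have side ≥ max(width, height).
So the minimum side is max(9, 16) = 16.
Area = 16² = 256.

256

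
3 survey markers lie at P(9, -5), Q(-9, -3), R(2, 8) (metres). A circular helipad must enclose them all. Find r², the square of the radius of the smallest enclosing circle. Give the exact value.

Side lengths²: PQ² = 328, PR² = 218, QR² = 242.
Since PQ² = 328 < 242 + 218 = 460, the triangle is acute, so the smallest enclosing circle is the circumcircle.
Circumcentre = (0.3, -1.3), r² = 89.38.

89.38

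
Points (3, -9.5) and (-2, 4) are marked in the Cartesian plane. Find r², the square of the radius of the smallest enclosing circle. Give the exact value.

The smallest circle enclosing two points has them as diameter endpoints.
Centre = midpoint = (0.5, -2.75); r² = |(3, -9.5)−(-2, 4)|²/4 = 207.25/4 = 51.8125.

51.8125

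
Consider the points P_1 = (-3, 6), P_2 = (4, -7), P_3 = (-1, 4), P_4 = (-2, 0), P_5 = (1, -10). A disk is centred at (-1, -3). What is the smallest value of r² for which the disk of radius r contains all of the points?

85

The required radius is the distance from (-1, -3) to the farthest point.
Squared distances: 85, 41, 49, 10, 53.
Maximum is 85, attained at P_1.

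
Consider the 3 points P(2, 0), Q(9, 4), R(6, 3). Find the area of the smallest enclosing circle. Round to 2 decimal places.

Side lengths²: PQ² = 65, PR² = 25, QR² = 10.
Since PQ² = 65 ≥ 25 + 10 = 35, the angle opposite PQ is not acute, so the smallest enclosing circle has PQ as diameter.
Centre = midpoint of PQ = (5.5, 2), r² = 65/4 = 16.25.
Area = π·r² = π·16.25 ≈ 51.05.

51.05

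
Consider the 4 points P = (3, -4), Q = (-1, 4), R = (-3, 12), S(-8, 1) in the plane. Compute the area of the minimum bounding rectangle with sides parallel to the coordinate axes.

176

x ranges over [-8, 3], width 11.
y ranges over [-4, 12], height 16.
Area = 11 × 16 = 176.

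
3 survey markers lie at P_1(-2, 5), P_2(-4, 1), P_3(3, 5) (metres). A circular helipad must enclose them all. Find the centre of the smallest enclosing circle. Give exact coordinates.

Side lengths²: P_1P_2² = 20, P_1P_3² = 25, P_2P_3² = 65.
Since P_2P_3² = 65 ≥ 25 + 20 = 45, the angle opposite P_2P_3 is not acute, so the smallest enclosing circle has P_2P_3 as diameter.
Centre = midpoint of P_2P_3 = (-0.5, 3), r² = 65/4 = 16.25.
Centre = (-0.5, 3).

(-0.5, 3)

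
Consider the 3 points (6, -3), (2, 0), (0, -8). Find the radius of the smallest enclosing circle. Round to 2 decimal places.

Call the three points A, B, C in the order given.
Side lengths²: AB² = 25, AC² = 61, BC² = 68.
Since BC² = 68 < 61 + 25 = 86, the triangle is acute, so the smallest enclosing circle is the circumcircle.
Circumcentre = (37/19, -161/38), r² = 25925/1444.
r = √(25925/1444) ≈ 4.24.

4.24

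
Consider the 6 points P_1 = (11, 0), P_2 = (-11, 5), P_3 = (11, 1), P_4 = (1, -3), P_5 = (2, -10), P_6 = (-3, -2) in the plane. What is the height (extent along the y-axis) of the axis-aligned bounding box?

max y = 5, min y = -10, so height = 15.

15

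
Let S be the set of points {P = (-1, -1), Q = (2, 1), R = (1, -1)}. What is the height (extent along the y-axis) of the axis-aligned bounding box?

2

max y = 1, min y = -1, so height = 2.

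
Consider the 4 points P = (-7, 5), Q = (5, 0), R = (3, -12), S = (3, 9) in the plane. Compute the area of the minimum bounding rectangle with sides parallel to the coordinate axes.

252

x ranges over [-7, 5], width 12.
y ranges over [-12, 9], height 21.
Area = 12 × 21 = 252.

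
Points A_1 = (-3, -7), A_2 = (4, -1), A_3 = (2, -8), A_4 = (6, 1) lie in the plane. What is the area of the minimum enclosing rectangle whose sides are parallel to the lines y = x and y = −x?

In coordinates u = x + y, v = x − y the rectangle is axis-aligned; the map (x,y)→(u,v) scales areas by 2.
u-values: -10, 3, -6, 7; range = 7 − (-10) = 17.
v-values: 4, 5, 10, 5; range = 10 − 4 = 6.
Area = (17 × 6) / 2 = 51.

51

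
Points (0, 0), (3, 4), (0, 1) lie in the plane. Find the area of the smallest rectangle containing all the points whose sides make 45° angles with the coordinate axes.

In coordinates u = x + y, v = x − y the rectangle is axis-aligned; the map (x,y)→(u,v) scales areas by 2.
u-values: 0, 7, 1; range = 7 − 0 = 7.
v-values: 0, -1, -1; range = 0 − (-1) = 1.
Area = (7 × 1) / 2 = 3.5.

3.5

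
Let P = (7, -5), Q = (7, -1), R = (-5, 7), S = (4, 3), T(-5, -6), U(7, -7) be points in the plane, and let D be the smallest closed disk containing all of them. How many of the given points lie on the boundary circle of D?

2

A smallest enclosing disk is always determined by at most three of the input points on its boundary.
The farthest pair is R–U with squared distance 340. The circle on this segment as diameter has centre (1, 0) and r² = 340/4 = 85.
Check P: distance² to centre = 61 ≤ 85, so it lies inside.
All remaining points lie in this disk, and no smaller disk contains both endpoints, so this is the minimum enclosing circle.
The points at distance exactly r from the centre are R, U — 2 points.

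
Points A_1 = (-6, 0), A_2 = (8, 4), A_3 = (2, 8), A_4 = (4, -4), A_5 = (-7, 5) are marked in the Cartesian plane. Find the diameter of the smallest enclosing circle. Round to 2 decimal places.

By Welzl's lemma the MEC is supported by two points (diametrically opposite) or three points (on a circumcircle).
The minimum enclosing circle is determined by three boundary points: A_2, A_4, A_5.
Their circumcentre is (12/31, 87/31) with r² = 57065/961.
The farthest remaining point A_1 is at distance² 46773/961 ≤ 57065/961.
Diameter = 2r = 2√(57065/961) ≈ 15.41.

15.41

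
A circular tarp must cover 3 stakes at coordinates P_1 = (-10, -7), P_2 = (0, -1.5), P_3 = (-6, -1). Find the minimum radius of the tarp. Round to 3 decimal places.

Side lengths²: P_1P_2² = 130.25, P_1P_3² = 52, P_2P_3² = 36.25.
Since P_1P_2² = 130.25 ≥ 52 + 36.25 = 88.25, the angle opposite P_1P_2 is not acute, so the smallest enclosing circle has P_1P_2 as diameter.
Centre = midpoint of P_1P_2 = (-5, -4.25), r² = 130.25/4 = 32.5625.
r = √(32.5625) ≈ 5.706.

5.706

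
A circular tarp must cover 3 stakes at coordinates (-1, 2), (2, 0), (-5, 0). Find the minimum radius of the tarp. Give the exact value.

Call the three points A, B, C in the order given.
Side lengths²: AB² = 13, AC² = 20, BC² = 49.
Since BC² = 49 ≥ 20 + 13 = 33, the angle opposite BC is not acute, so the smallest enclosing circle has BC as diameter.
Centre = midpoint of BC = (-1.5, 0), r² = 49/4 = 12.25.
r = √(12.25) = 3.5.

3.5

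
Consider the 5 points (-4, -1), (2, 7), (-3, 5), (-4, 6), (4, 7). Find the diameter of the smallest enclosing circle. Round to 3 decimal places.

11.314

The minimum enclosing circle of a finite set is fixed by two of the points (as a diameter) or three (as a circumcircle).
The farthest pair is (-4, -1)–(4, 7) with squared distance 128. The circle on this segment as diameter has centre (0, 3) and r² = 128/4 = 32.
Check (2, 7): distance² to centre = 20 ≤ 32, so it lies inside.
All remaining points lie in this disk, and no smaller disk contains both endpoints, so this is the minimum enclosing circle.
Diameter = 2r = 2√32 ≈ 11.314.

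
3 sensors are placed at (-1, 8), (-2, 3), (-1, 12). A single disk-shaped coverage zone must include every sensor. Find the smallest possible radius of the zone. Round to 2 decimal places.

4.53

Call the three points A, B, C in the order given.
Side lengths²: AB² = 26, AC² = 16, BC² = 82.
Since BC² = 82 ≥ 26 + 16 = 42, the angle opposite BC is not acute, so the smallest enclosing circle has BC as diameter.
Centre = midpoint of BC = (-1.5, 7.5), r² = 82/4 = 20.5.
r = √(20.5) ≈ 4.53.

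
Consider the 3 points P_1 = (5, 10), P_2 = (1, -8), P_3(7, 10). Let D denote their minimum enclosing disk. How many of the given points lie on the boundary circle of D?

Side lengths²: P_1P_2² = 340, P_1P_3² = 4, P_2P_3² = 360.
Since P_2P_3² = 360 ≥ 340 + 4 = 344, the angle opposite P_2P_3 is not acute, so the smallest enclosing circle has P_2P_3 as diameter.
Centre = midpoint of P_2P_3 = (4, 1), r² = 360/4 = 90.
The points at distance exactly r from the centre are P_2, P_3 — 2 points.

2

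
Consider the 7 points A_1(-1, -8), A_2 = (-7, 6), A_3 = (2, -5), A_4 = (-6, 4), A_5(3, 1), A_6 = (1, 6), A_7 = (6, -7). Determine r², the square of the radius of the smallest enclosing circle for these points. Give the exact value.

By Welzl's lemma the MEC is supported by two points (diametrically opposite) or three points (on a circumcircle).
The farthest pair is A_2–A_7 with squared distance 338. The circle on this segment as diameter has centre (-0.5, -0.5) and r² = 338/4 = 84.5.
Check A_1: distance² to centre = 56.5 ≤ 84.5, so it lies inside.
All remaining points lie in this disk, and no smaller disk contains both endpoints, so this is the minimum enclosing circle.

84.5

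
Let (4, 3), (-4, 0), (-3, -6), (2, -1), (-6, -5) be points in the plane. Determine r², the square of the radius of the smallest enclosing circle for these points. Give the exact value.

41

By Welzl's lemma the MEC is supported by two points (diametrically opposite) or three points (on a circumcircle).
The farthest pair is (4, 3)–(-6, -5) with squared distance 164. The circle on this segment as diameter has centre (-1, -1) and r² = 164/4 = 41.
Check (-4, 0): distance² to centre = 10 ≤ 41, so it lies inside.
All remaining points lie in this disk, and no smaller disk contains both endpoints, so this is the minimum enclosing circle.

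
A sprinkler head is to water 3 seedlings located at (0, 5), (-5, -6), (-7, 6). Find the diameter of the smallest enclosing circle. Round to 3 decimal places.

Call the three points A, B, C in the order given.
Side lengths²: AB² = 146, AC² = 50, BC² = 148.
Since BC² = 148 < 146 + 50 = 196, the triangle is acute, so the smallest enclosing circle is the circumcircle.
Circumcentre = (-174/41, 12/41), r² = 67525/1681.
Diameter = 2r = 2√(67525/1681) ≈ 12.676.

12.676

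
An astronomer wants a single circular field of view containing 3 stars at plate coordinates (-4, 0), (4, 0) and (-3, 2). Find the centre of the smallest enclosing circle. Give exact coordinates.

(0, 0)

Call the three points A, B, C in the order given.
Side lengths²: AB² = 64, AC² = 5, BC² = 53.
Since AB² = 64 ≥ 53 + 5 = 58, the angle opposite AB is not acute, so the smallest enclosing circle has AB as diameter.
Centre = midpoint of AB = (0, 0), r² = 64/4 = 16.
Centre = (0, 0).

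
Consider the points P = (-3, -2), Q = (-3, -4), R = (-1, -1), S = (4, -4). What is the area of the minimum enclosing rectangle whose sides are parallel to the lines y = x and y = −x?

31.5

In coordinates u = x + y, v = x − y the rectangle is axis-aligned; the map (x,y)→(u,v) scales areas by 2.
u-values: -5, -7, -2, 0; range = 0 − (-7) = 7.
v-values: -1, 1, 0, 8; range = 8 − (-1) = 9.
Area = (7 × 9) / 2 = 31.5.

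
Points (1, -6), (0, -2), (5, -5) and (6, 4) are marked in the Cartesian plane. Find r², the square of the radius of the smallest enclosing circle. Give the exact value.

A smallest enclosing disk is always determined by at most three of the input points on its boundary.
The farthest pair is (1, -6)–(6, 4) with squared distance 125. The circle on this segment as diameter has centre (3.5, -1) and r² = 125/4 = 31.25.
Check (0, -2): distance² to centre = 13.25 ≤ 31.25, so it lies inside.
All remaining points lie in this disk, and no smaller disk contains both endpoints, so this is the minimum enclosing circle.

31.25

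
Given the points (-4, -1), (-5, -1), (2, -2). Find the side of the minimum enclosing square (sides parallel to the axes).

7

The bounding box has width 7 and height 1.
An axis-aligned square enclosing the set must have side ≥ max(width, height).
So the minimum side is max(7, 1) = 7.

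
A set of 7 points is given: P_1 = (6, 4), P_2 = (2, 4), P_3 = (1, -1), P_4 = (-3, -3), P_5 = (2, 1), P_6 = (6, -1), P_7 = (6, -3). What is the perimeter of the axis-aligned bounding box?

32

Width = max x − min x = 6 − (-3) = 9.
Height = max y − min y = 4 − (-3) = 7.
Perimeter = 2(9 + 7) = 32.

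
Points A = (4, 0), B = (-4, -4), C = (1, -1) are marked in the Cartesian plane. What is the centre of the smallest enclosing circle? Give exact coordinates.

Side lengths²: AB² = 80, AC² = 10, BC² = 34.
Since AB² = 80 ≥ 34 + 10 = 44, the angle opposite AB is not acute, so the smallest enclosing circle has AB as diameter.
Centre = midpoint of AB = (0, -2), r² = 80/4 = 20.
Centre = (0, -2).

(0, -2)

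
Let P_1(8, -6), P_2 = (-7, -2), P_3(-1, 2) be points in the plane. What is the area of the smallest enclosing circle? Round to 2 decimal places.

Side lengths²: P_1P_2² = 241, P_1P_3² = 145, P_2P_3² = 52.
Since P_1P_2² = 241 ≥ 145 + 52 = 197, the angle opposite P_1P_2 is not acute, so the smallest enclosing circle has P_1P_2 as diameter.
Centre = midpoint of P_1P_2 = (0.5, -4), r² = 241/4 = 60.25.
Area = π·r² = π·60.25 ≈ 189.28.

189.28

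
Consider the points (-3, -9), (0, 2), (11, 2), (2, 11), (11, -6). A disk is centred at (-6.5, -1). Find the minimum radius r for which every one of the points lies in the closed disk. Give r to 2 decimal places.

18.20

The required radius is the distance from (-6.5, -1) to the farthest point.
Squared distances: 76.25, 51.25, 315.25, 216.25, 331.25.
Maximum is 331.25, attained at (11, -6).
r = √(331.25) ≈ 18.20.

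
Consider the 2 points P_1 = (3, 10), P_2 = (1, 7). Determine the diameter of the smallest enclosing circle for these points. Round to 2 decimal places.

3.61

The smallest circle enclosing two points has them as diameter endpoints.
Centre = midpoint = (2, 8.5); r² = |P_1P_2|²/4 = 13/4 = 3.25.
Diameter = 2r = 2√(3.25) ≈ 3.61.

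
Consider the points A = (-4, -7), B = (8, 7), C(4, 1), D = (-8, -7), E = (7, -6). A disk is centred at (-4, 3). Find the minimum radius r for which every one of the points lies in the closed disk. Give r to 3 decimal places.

14.213

The required radius is the distance from (-4, 3) to the farthest point.
Squared distances: 100, 160, 68, 116, 202.
Maximum is 202, attained at E.
r = √202 ≈ 14.213.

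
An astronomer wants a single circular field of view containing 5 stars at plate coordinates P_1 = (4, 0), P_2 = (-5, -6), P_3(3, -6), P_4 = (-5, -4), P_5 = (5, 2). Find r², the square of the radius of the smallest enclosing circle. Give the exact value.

The minimum enclosing circle of a finite set is fixed by two of the points (as a diameter) or three (as a circumcircle).
The farthest pair is P_2–P_5 with squared distance 164. The circle on this segment as diameter has centre (0, -2) and r² = 164/4 = 41.
Check P_1: distance² to centre = 20 ≤ 41, so it lies inside.
All remaining points lie in this disk, and no smaller disk contains both endpoints, so this is the minimum enclosing circle.

41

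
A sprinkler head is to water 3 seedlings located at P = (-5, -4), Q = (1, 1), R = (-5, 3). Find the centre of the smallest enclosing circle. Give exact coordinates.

(-17/6, -0.5)

Side lengths²: PQ² = 61, PR² = 49, QR² = 40.
Since PQ² = 61 < 49 + 40 = 89, the triangle is acute, so the smallest enclosing circle is the circumcircle.
Circumcentre = (-17/6, -0.5), r² = 305/18.
Centre = (-17/6, -0.5).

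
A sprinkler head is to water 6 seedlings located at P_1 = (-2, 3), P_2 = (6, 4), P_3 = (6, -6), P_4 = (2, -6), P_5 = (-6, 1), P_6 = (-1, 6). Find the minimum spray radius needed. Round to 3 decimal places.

7.183

By Welzl's lemma the MEC is supported by two points (diametrically opposite) or three points (on a circumcircle).
The minimum enclosing circle is determined by three boundary points: P_3, P_5, P_6.
Their circumcentre is (35/38, -35/38) with r² = 37249/722.
The farthest remaining point P_2 is at distance² 36109/722 ≤ 37249/722.
r = √(37249/722) ≈ 7.183.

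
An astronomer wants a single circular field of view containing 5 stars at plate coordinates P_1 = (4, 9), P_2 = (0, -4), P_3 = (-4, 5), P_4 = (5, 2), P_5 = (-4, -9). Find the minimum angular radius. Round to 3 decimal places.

A smallest enclosing disk is always determined by at most three of the input points on its boundary.
The farthest pair is P_1–P_5 with squared distance 388. The circle on this segment as diameter has centre (0, 0) and r² = 388/4 = 97.
Check P_2: distance² to centre = 16 ≤ 97, so it lies inside.
All remaining points lie in this disk, and no smaller disk contains both endpoints, so this is the minimum enclosing circle.
r = √97 ≈ 9.849.

9.849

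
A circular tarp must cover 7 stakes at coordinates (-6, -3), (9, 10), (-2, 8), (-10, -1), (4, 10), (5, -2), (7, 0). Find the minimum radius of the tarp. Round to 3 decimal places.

10.977

The farthest pair is (9, 10)–(-10, -1) with squared distance 482. The circle on this segment as diameter has centre (-0.5, 4.5) and r² = 482/4 = 120.5.
Check (-6, -3): distance² to centre = 86.5 ≤ 120.5, so it lies inside.
All remaining points lie in this disk, and no smaller disk contains both endpoints, so this is the minimum enclosing circle.
r = √(120.5) ≈ 10.977.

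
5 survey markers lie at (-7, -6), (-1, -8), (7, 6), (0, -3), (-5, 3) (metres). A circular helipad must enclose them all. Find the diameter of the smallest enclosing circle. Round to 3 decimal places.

18.439

A smallest enclosing disk is always determined by at most three of the input points on its boundary.
The farthest pair is (-7, -6)–(7, 6) with squared distance 340. The circle on this segment as diameter has centre (0, 0) and r² = 340/4 = 85.
Check (-1, -8): distance² to centre = 65 ≤ 85, so it lies inside.
All remaining points lie in this disk, and no smaller disk contains both endpoints, so this is the minimum enclosing circle.
Diameter = 2r = 2√85 ≈ 18.439.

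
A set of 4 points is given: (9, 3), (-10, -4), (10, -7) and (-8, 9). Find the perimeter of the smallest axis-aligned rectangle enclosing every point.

72

Width = max x − min x = 10 − (-10) = 20.
Height = max y − min y = 9 − (-7) = 16.
Perimeter = 2(20 + 16) = 72.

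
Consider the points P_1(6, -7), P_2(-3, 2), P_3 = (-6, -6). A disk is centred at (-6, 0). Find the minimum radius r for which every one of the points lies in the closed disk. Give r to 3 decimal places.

13.892

The required radius is the distance from (-6, 0) to the farthest point.
Squared distances: 193, 13, 36.
Maximum is 193, attained at P_1.
r = √193 ≈ 13.892.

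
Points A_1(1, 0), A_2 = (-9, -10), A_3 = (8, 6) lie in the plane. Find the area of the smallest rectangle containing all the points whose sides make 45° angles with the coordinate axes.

16.5

In coordinates u = x + y, v = x − y the rectangle is axis-aligned; the map (x,y)→(u,v) scales areas by 2.
u-values: 1, -19, 14; range = 14 − (-19) = 33.
v-values: 1, 1, 2; range = 2 − 1 = 1.
Area = (33 × 1) / 2 = 16.5.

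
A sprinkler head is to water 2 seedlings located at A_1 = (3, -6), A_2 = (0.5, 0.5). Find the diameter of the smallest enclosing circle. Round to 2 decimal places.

6.96

The smallest circle enclosing two points has them as diameter endpoints.
Centre = midpoint = (1.75, -2.75); r² = |A_1A_2|²/4 = 48.5/4 = 12.125.
Diameter = 2r = 2√(12.125) ≈ 6.96.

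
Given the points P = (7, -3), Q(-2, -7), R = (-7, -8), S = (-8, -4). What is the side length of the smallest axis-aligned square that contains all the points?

The bounding box has width 15 and height 5.
An axis-aligned square enclosing the set must have side ≥ max(width, height).
So the minimum side is max(15, 5) = 15.

15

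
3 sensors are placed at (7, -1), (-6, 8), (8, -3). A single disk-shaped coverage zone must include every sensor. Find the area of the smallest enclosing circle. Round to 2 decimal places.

248.97

Call the three points A, B, C in the order given.
Side lengths²: AB² = 250, AC² = 5, BC² = 317.
Since BC² = 317 ≥ 250 + 5 = 255, the angle opposite BC is not acute, so the smallest enclosing circle has BC as diameter.
Centre = midpoint of BC = (1, 2.5), r² = 317/4 = 79.25.
Area = π·r² = π·79.25 ≈ 248.97.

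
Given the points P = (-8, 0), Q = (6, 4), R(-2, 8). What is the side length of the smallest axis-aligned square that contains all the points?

14

The bounding box has width 14 and height 8.
An axis-aligned square enclosing the set must have side ≥ max(width, height).
So the minimum side is max(14, 8) = 14.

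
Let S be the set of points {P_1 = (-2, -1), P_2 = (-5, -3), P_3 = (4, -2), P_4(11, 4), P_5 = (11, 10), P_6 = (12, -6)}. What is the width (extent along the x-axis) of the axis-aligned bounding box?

max x = 12, min x = -5, so width = 17.

17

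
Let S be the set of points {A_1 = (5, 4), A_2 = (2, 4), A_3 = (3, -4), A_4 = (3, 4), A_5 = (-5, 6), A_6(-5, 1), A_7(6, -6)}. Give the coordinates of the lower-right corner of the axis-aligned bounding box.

x-range [-5, 6], y-range [-6, 6].
The lower-right corner is (6, -6).

(6, -6)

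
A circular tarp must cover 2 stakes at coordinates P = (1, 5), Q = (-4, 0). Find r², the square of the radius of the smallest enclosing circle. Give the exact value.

The smallest circle enclosing two points has them as diameter endpoints.
Centre = midpoint = (-1.5, 2.5); r² = |PQ|²/4 = 50/4 = 12.5.

12.5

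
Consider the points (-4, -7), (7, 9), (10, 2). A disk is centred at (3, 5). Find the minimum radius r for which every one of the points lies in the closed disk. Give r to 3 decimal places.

13.892

The required radius is the distance from (3, 5) to the farthest point.
Squared distances: 193, 32, 58.
Maximum is 193, attained at (-4, -7).
r = √193 ≈ 13.892.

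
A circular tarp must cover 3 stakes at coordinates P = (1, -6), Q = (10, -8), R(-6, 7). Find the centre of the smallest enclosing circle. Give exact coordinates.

Side lengths²: PQ² = 85, PR² = 218, QR² = 481.
Since QR² = 481 ≥ 218 + 85 = 303, the angle opposite QR is not acute, so the smallest enclosing circle has QR as diameter.
Centre = midpoint of QR = (2, -0.5), r² = 481/4 = 120.25.
Centre = (2, -0.5).

(2, -0.5)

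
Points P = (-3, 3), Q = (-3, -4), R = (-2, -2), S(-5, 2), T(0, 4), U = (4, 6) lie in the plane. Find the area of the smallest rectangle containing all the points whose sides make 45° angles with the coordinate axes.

68

In coordinates u = x + y, v = x − y the rectangle is axis-aligned; the map (x,y)→(u,v) scales areas by 2.
u-values: 0, -7, -4, -3, 4, 10; range = 10 − (-7) = 17.
v-values: -6, 1, 0, -7, -4, -2; range = 1 − (-7) = 8.
Area = (17 × 8) / 2 = 68.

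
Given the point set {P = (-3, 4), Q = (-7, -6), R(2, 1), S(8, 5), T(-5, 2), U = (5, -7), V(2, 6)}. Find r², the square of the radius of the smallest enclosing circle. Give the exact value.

86.5

The farthest pair is Q–S with squared distance 346. The circle on this segment as diameter has centre (0.5, -0.5) and r² = 346/4 = 86.5.
Check P: distance² to centre = 32.5 ≤ 86.5, so it lies inside.
All remaining points lie in this disk, and no smaller disk contains both endpoints, so this is the minimum enclosing circle.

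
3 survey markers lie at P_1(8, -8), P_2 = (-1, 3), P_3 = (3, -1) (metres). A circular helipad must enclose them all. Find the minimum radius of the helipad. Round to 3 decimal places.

Side lengths²: P_1P_2² = 202, P_1P_3² = 74, P_2P_3² = 32.
Since P_1P_2² = 202 ≥ 74 + 32 = 106, the angle opposite P_1P_2 is not acute, so the smallest enclosing circle has P_1P_2 as diameter.
Centre = midpoint of P_1P_2 = (3.5, -2.5), r² = 202/4 = 50.5.
r = √(50.5) ≈ 7.106.

7.106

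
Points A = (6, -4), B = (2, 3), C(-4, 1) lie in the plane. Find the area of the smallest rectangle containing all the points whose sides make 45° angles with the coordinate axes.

In coordinates u = x + y, v = x − y the rectangle is axis-aligned; the map (x,y)→(u,v) scales areas by 2.
u-values: 2, 5, -3; range = 5 − (-3) = 8.
v-values: 10, -1, -5; range = 10 − (-5) = 15.
Area = (8 × 15) / 2 = 60.

60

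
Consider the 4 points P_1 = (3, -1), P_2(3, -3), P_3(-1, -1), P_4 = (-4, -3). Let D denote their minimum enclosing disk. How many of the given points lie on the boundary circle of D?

The minimum enclosing circle of a finite set is fixed by two of the points (as a diameter) or three (as a circumcircle).
The farthest pair is P_1–P_4 with squared distance 53. The circle on this segment as diameter has centre (-0.5, -2) and r² = 53/4 = 13.25.
Check P_2: distance² to centre = 13.25 ≤ 13.25, so it lies inside.
All remaining points lie in this disk, and no smaller disk contains both endpoints, so this is the minimum enclosing circle.
The points at distance exactly r from the centre are P_1, P_2, P_4 — 3 points.

3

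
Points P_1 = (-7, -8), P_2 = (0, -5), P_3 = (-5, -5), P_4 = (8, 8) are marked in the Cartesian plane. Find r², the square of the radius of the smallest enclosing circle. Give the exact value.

120.25

The minimum enclosing circle of a finite set is fixed by two of the points (as a diameter) or three (as a circumcircle).
The farthest pair is P_1–P_4 with squared distance 481. The circle on this segment as diameter has centre (0.5, 0) and r² = 481/4 = 120.25.
Check P_2: distance² to centre = 25.25 ≤ 120.25, so it lies inside.
All remaining points lie in this disk, and no smaller disk contains both endpoints, so this is the minimum enclosing circle.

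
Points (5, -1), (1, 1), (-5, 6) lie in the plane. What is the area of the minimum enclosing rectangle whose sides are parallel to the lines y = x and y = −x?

In coordinates u = x + y, v = x − y the rectangle is axis-aligned; the map (x,y)→(u,v) scales areas by 2.
u-values: 4, 2, 1; range = 4 − 1 = 3.
v-values: 6, 0, -11; range = 6 − (-11) = 17.
Area = (3 × 17) / 2 = 25.5.

25.5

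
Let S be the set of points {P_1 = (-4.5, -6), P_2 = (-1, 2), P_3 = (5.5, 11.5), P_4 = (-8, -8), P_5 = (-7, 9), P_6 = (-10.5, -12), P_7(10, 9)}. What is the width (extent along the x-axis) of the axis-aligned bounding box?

20.5

max x = 10, min x = -10.5, so width = 20.5.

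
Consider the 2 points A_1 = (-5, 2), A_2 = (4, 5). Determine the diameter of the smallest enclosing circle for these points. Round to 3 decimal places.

9.487

The smallest circle enclosing two points has them as diameter endpoints.
Centre = midpoint = (-0.5, 3.5); r² = |A_1A_2|²/4 = 90/4 = 22.5.
Diameter = 2r = 2√(22.5) ≈ 9.487.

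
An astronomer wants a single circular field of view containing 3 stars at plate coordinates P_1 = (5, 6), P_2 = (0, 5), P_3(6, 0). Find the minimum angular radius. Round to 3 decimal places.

Side lengths²: P_1P_2² = 26, P_1P_3² = 37, P_2P_3² = 61.
Since P_2P_3² = 61 < 37 + 26 = 63, the triangle is acute, so the smallest enclosing circle is the circumcircle.
Circumcentre = (191/62, 161/62), r² = 29341/1922.
r = √(29341/1922) ≈ 3.907.

3.907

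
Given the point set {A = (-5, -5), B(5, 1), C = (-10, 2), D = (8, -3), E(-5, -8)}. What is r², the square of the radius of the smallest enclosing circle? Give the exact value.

The minimum enclosing circle of a finite set is fixed by two of the points (as a diameter) or three (as a circumcircle).
The farthest pair is C–D with squared distance 349. The circle on this segment as diameter has centre (-1, -0.5) and r² = 349/4 = 87.25.
Check A: distance² to centre = 36.25 ≤ 87.25, so it lies inside.
All remaining points lie in this disk, and no smaller disk contains both endpoints, so this is the minimum enclosing circle.

87.25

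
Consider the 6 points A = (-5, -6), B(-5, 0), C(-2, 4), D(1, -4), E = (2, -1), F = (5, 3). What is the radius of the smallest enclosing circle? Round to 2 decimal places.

6.73

By Welzl's lemma the MEC is supported by two points (diametrically opposite) or three points (on a circumcircle).
The farthest pair is A–F with squared distance 181. The circle on this segment as diameter has centre (0, -1.5) and r² = 181/4 = 45.25.
Check B: distance² to centre = 27.25 ≤ 45.25, so it lies inside.
All remaining points lie in this disk, and no smaller disk contains both endpoints, so this is the minimum enclosing circle.
r = √(45.25) ≈ 6.73.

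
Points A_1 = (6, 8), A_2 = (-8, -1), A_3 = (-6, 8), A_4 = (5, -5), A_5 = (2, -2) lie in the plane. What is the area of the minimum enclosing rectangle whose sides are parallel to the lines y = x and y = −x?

276

In coordinates u = x + y, v = x − y the rectangle is axis-aligned; the map (x,y)→(u,v) scales areas by 2.
u-values: 14, -9, 2, 0, 0; range = 14 − (-9) = 23.
v-values: -2, -7, -14, 10, 4; range = 10 − (-14) = 24.
Area = (23 × 24) / 2 = 276.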